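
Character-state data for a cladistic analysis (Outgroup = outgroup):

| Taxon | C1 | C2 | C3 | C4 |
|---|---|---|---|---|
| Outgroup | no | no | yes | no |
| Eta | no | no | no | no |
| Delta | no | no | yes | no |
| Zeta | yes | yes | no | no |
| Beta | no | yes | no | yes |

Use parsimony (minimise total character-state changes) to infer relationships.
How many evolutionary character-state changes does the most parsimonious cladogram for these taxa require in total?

Character polarity is set by the outgroup: the derived state is whichever differs from the outgroup's state, so for C3 the derived state is 'no', and for the remaining characters it is 'yes'.
C1 (derived state 'yes') is unique to Zeta (autapomorphy; uninformative for grouping).
C2 (derived state 'yes') is shared by Beta and Zeta — a synapomorphy uniting that clade.
Only Beta, Eta, and Zeta show the derived state 'no' for C3, supporting them as a clade.
C4 (derived state 'yes') is unique to Beta (autapomorphy; uninformative for grouping).
Most parsimonious ingroup topology: ((Eta,(Zeta,Beta)),Delta).
Changes per character on this tree: C1: 1; C2: 1; C3: 1; C4: 1.
Total = 4.

4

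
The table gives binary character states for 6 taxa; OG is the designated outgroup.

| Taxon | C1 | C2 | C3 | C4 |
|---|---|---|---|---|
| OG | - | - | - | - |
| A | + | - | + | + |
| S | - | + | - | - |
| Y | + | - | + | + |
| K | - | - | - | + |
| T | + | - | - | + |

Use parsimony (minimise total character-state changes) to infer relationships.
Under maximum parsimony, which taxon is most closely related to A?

Y

The outgroup has state '-' for every character, so '+' is the derived state throughout.
C1: derived state '+' in A, T, and Y only — synapomorphy for {A, T, Y}.
C2: derived state '+' in S only — an autapomorphy, so it tells us nothing about relationships among taxa.
C3 (derived state '+') is shared by A and Y — a synapomorphy uniting that clade.
Only A, K, T, and Y show the derived state '+' for C4, supporting them as a clade.
Most parsimonious ingroup topology: ((((A,Y),T),K),S).
A and Y form a cherry on this tree, so they are sister taxa.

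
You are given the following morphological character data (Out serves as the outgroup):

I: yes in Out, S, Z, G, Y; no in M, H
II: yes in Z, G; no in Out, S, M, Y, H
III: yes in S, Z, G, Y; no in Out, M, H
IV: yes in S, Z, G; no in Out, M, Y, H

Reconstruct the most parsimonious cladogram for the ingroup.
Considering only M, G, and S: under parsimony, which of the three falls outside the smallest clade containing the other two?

M

Character polarity is set by the outgroup: the derived state is whichever differs from the outgroup's state, so for I the derived state is 'no', and for the remaining characters it is 'yes'.
I (derived state 'no') is shared by H and M — a synapomorphy uniting that clade.
Only G and Z show the derived state 'yes' for II, supporting them as a clade.
III: derived state 'yes' in G, S, Y, and Z only — synapomorphy for {G, S, Y, Z}.
IV (derived state 'yes') is shared by G, S, and Z — a synapomorphy uniting that clade.
Most parsimonious ingroup topology: (((S,(Z,G)),Y),(M,H)).
G and S share a more recent common ancestor with each other than either does with M, so M is the least closely related of the three.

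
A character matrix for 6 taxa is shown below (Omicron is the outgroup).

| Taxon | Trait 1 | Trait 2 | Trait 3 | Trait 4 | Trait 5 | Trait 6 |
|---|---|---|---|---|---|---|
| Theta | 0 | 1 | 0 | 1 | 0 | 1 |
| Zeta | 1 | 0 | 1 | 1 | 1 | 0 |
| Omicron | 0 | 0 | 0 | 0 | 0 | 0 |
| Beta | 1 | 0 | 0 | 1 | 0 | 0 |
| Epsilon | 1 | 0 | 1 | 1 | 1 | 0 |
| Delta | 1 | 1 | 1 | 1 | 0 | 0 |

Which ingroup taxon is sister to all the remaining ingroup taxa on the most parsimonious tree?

The outgroup has state '0' for every character, so '1' is the derived state throughout.
Only Beta, Delta, Epsilon, and Zeta show the derived state '1' for Trait 1, supporting them as a clade.
Trait 2 (state '1') occurs in Delta and Theta but conflicts with the nesting implied by the other characters — most parsimoniously interpreted as homoplasy.
Trait 3: derived state '1' in Delta, Epsilon, and Zeta only — synapomorphy for {Delta, Epsilon, Zeta}.
Trait 4 (derived state '1') is shared by all ingroup taxa — unites the whole ingroup.
Trait 5 (derived state '1') is shared by Epsilon and Zeta — a synapomorphy uniting that clade.
Trait 6: derived state '1' in Theta only — an autapomorphy, so it tells us nothing about relationships among taxa.
Most parsimonious ingroup topology: ((Beta,((Zeta,Epsilon),Delta)),Theta).
Theta is sister to the clade containing all other ingroup taxa, so it is the earliest-diverging (most basal) ingroup lineage.

Theta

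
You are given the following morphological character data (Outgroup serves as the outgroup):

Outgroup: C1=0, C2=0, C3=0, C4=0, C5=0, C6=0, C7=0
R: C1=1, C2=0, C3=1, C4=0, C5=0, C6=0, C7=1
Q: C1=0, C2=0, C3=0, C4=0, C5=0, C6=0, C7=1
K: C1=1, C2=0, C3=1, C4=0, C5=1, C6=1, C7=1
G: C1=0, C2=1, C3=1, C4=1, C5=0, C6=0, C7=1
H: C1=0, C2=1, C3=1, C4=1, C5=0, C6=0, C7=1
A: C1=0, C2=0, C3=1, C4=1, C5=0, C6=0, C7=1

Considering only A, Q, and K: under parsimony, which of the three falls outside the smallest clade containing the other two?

The outgroup has state '0' for every character, so '1' is the derived state throughout.
C1 (derived state '1') is shared by K and R — a synapomorphy uniting that clade.
Only G and H show the derived state '1' for C2, supporting them as a clade.
Only A, G, H, K, and R show the derived state '1' for C3, supporting them as a clade.
C4 (derived state '1') is shared by A, G, and H — a synapomorphy uniting that clade.
C5 (derived state '1') is unique to K (autapomorphy; uninformative for grouping).
C6: derived state '1' in K only — an autapomorphy, so it tells us nothing about relationships among taxa.
All ingroup taxa share the derived state '1' for C7; it defines the ingroup but does not resolve relationships within it.
Most parsimonious ingroup topology: (((R,K),((G,H),A)),Q).
K and A share a more recent common ancestor with each other than either does with Q, so Q is the least closely related of the three.

Q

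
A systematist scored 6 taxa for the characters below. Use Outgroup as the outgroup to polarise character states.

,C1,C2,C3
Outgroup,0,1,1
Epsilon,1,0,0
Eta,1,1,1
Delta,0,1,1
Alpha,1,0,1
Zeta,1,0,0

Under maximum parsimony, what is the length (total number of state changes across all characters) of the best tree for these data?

Character polarity is set by the outgroup: the derived state is whichever differs from the outgroup's state, so for C2, C3 the derived state is '0', and for the remaining characters it is '1'.
C1 (derived state '1') is shared by Alpha, Epsilon, Eta, and Zeta — a synapomorphy uniting that clade.
C2 (derived state '0') is shared by Alpha, Epsilon, and Zeta — a synapomorphy uniting that clade.
Only Epsilon and Zeta show the derived state '0' for C3, supporting them as a clade.
Most parsimonious ingroup topology: ((((Epsilon,Zeta),Alpha),Eta),Delta).
Changes per character on this tree: C1: 1; C2: 1; C3: 1.
Total = 3.

3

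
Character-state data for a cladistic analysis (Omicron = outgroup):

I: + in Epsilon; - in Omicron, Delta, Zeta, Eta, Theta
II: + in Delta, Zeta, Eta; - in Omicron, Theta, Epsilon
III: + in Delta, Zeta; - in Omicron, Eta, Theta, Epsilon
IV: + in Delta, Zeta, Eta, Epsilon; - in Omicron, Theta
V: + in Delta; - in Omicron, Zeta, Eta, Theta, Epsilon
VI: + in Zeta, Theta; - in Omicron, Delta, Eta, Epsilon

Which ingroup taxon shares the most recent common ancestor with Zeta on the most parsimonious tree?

Delta

The outgroup has state '-' for every character, so '+' is the derived state throughout.
I (derived state '+') is unique to Epsilon (autapomorphy; uninformative for grouping).
II (derived state '+') is shared by Delta, Eta, and Zeta — a synapomorphy uniting that clade.
III: derived state '+' in Delta and Zeta only — synapomorphy for {Delta, Zeta}.
IV (derived state '+') is shared by Delta, Epsilon, Eta, and Zeta — a synapomorphy uniting that clade.
V (derived state '+') is unique to Delta (autapomorphy; uninformative for grouping).
VI (state '+') occurs in Theta and Zeta but conflicts with the nesting implied by the other characters — most parsimoniously interpreted as homoplasy.
Most parsimonious ingroup topology: ((((Delta,Zeta),Eta),Epsilon),Theta).
Zeta and Delta form a cherry on this tree, so they are sister taxa.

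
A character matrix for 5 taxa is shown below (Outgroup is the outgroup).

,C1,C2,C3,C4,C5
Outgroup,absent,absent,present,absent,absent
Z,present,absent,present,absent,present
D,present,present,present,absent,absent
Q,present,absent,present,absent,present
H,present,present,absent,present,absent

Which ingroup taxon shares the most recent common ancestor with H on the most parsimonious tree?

Character polarity is set by the outgroup: the derived state is whichever differs from the outgroup's state, so for C3 the derived state is 'absent', and for the remaining characters it is 'present'.
All ingroup taxa share the derived state 'present' for C1; it defines the ingroup but does not resolve relationships within it.
C2: derived state 'present' in D and H only — synapomorphy for {D, H}.
C3: derived state 'absent' in H only — an autapomorphy, so it tells us nothing about relationships among taxa.
C4: derived state 'present' in H only — an autapomorphy, so it tells us nothing about relationships among taxa.
C5 (derived state 'present') is shared by Q and Z — a synapomorphy uniting that clade.
Most parsimonious ingroup topology: ((Z,Q),(D,H)).
H and D form a cherry on this tree, so they are sister taxa.

D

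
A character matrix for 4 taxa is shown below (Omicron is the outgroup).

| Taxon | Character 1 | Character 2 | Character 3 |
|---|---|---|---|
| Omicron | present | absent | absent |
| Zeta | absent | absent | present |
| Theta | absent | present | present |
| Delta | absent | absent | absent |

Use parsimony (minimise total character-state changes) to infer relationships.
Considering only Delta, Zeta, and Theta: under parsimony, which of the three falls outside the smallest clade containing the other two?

Delta

Character polarity is set by the outgroup: the derived state is whichever differs from the outgroup's state, so for Character 1 the derived state is 'absent', and for the remaining characters it is 'present'.
All ingroup taxa share the derived state 'absent' for Character 1; it defines the ingroup but does not resolve relationships within it.
Character 2 (derived state 'present') is unique to Theta (autapomorphy; uninformative for grouping).
Character 3: derived state 'present' in Theta and Zeta only — synapomorphy for {Theta, Zeta}.
Most parsimonious ingroup topology: ((Zeta,Theta),Delta).
Zeta and Theta share a more recent common ancestor with each other than either does with Delta, so Delta is the least closely related of the three.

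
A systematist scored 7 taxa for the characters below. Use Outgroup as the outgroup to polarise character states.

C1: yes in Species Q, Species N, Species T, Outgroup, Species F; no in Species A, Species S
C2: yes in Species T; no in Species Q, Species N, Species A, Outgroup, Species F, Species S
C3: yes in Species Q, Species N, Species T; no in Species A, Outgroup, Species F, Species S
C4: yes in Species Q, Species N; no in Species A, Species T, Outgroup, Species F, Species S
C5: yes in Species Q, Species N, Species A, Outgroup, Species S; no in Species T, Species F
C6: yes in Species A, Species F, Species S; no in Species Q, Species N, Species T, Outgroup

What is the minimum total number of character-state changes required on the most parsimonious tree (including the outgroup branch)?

7

Character polarity is set by the outgroup: the derived state is whichever differs from the outgroup's state, so for C1, C5 the derived state is 'no', and for the remaining characters it is 'yes'.
Only Species A and Species S show the derived state 'no' for C1, supporting them as a clade.
C2: derived state 'yes' in Species T only — an autapomorphy, so it tells us nothing about relationships among taxa.
Only Species N, Species Q, and Species T show the derived state 'yes' for C3, supporting them as a clade.
Only Species N and Species Q show the derived state 'yes' for C4, supporting them as a clade.
C5 (state 'no') occurs in Species F and Species T but conflicts with the nesting implied by the other characters — most parsimoniously interpreted as homoplasy.
Only Species A, Species F, and Species S show the derived state 'yes' for C6, supporting them as a clade.
Most parsimonious ingroup topology: (((Species S,Species A),Species F),((Species Q,Species N),Species T)).
Changes per character on this tree: C1: 1; C2: 1; C3: 1; C4: 1; C5: 2; C6: 1.
Total = 7.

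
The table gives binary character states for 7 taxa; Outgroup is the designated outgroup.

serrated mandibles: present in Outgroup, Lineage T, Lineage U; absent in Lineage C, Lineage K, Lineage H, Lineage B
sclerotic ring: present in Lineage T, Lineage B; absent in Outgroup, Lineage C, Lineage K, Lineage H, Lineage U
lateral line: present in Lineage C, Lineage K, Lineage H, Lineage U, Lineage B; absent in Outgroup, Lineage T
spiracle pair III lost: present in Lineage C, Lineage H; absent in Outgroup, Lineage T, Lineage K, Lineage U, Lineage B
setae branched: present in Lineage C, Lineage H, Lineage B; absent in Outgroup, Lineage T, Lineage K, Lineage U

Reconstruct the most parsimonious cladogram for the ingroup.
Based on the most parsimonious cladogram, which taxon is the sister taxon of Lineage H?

Lineage C

Character polarity is set by the outgroup: the derived state is whichever differs from the outgroup's state, so for serrated mandibles the derived state is 'absent', and for the remaining characters it is 'present'.
serrated mandibles: derived state 'absent' in Lineage B, Lineage C, Lineage H, and Lineage K only — synapomorphy for {Lineage B, Lineage C, Lineage H, Lineage K}.
sclerotic ring (state 'present') occurs in Lineage B and Lineage T but conflicts with the nesting implied by the other characters — most parsimoniously interpreted as homoplasy.
lateral line: derived state 'present' in Lineage B, Lineage C, Lineage H, Lineage K, and Lineage U only — synapomorphy for {Lineage B, Lineage C, Lineage H, Lineage K, Lineage U}.
spiracle pair III lost: derived state 'present' in Lineage C and Lineage H only — synapomorphy for {Lineage C, Lineage H}.
setae branched: derived state 'present' in Lineage B, Lineage C, and Lineage H only — synapomorphy for {Lineage B, Lineage C, Lineage H}.
Most parsimonious ingroup topology: (Lineage T,((((Lineage C,Lineage H),Lineage B),Lineage K),Lineage U)).
Lineage H and Lineage C form a cherry on this tree, so they are sister taxa.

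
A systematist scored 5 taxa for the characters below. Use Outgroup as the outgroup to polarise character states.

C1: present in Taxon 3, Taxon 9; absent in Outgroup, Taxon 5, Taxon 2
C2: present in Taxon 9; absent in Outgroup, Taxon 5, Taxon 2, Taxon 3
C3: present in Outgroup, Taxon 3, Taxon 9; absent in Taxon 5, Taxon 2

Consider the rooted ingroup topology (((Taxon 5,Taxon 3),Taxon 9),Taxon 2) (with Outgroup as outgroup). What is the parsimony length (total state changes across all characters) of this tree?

5

Map each character onto (((Taxon 5,Taxon 3),Taxon 9),Taxon 2) (rooted by Outgroup) and count the minimum state changes it requires (Fitch parsimony):
C1: 2; C2: 1; C3: 2.
Total tree length = 5.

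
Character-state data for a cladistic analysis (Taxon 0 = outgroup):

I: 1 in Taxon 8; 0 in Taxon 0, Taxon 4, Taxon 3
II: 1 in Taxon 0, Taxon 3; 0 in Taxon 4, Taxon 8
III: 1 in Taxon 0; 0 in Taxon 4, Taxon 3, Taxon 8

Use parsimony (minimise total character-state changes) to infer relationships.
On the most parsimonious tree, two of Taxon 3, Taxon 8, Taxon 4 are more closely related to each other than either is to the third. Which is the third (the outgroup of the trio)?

Character polarity is set by the outgroup: the derived state is whichever differs from the outgroup's state, so for II, III the derived state is '0', and for the remaining characters it is '1'.
I: derived state '1' in Taxon 8 only — an autapomorphy, so it tells us nothing about relationships among taxa.
II (derived state '0') is shared by Taxon 4 and Taxon 8 — a synapomorphy uniting that clade.
III (derived state '0') is shared by all ingroup taxa — unites the whole ingroup.
Most parsimonious ingroup topology: ((Taxon 4,Taxon 8),Taxon 3).
Taxon 4 and Taxon 8 share a more recent common ancestor with each other than either does with Taxon 3, so Taxon 3 is the least closely related of the three.

Taxon 3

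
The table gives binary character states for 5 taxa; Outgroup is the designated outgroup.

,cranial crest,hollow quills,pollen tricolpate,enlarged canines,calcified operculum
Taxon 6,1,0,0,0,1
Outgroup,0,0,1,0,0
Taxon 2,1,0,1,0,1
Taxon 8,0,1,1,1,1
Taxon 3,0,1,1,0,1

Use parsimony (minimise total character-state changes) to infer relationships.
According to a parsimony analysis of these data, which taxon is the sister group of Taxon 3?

Character polarity is set by the outgroup: the derived state is whichever differs from the outgroup's state, so for pollen tricolpate the derived state is '0', and for the remaining characters it is '1'.
Only Taxon 2 and Taxon 6 show the derived state '1' for cranial crest, supporting them as a clade.
Only Taxon 3 and Taxon 8 show the derived state '1' for hollow quills, supporting them as a clade.
pollen tricolpate (derived state '0') is unique to Taxon 6 (autapomorphy; uninformative for grouping).
enlarged canines: derived state '1' in Taxon 8 only — an autapomorphy, so it tells us nothing about relationships among taxa.
calcified operculum (derived state '1') is shared by all ingroup taxa — unites the whole ingroup.
Most parsimonious ingroup topology: ((Taxon 2,Taxon 6),(Taxon 8,Taxon 3)).
Taxon 3 and Taxon 8 form a cherry on this tree, so they are sister taxa.

Taxon 8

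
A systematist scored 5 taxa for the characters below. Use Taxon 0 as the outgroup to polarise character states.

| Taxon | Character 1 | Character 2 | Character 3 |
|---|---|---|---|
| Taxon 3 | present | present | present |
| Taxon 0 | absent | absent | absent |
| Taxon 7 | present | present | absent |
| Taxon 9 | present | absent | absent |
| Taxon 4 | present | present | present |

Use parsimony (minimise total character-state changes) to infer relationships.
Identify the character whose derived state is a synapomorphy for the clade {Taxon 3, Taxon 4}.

The outgroup has state 'absent' for every character, so 'present' is the derived state throughout.
All ingroup taxa share the derived state 'present' for Character 1; it defines the ingroup but does not resolve relationships within it.
Only Taxon 3, Taxon 4, and Taxon 7 show the derived state 'present' for Character 2, supporting them as a clade.
Only Taxon 3 and Taxon 4 show the derived state 'present' for Character 3, supporting them as a clade.
Most parsimonious ingroup topology: ((Taxon 7,(Taxon 4,Taxon 3)),Taxon 9).
The clade {Taxon 3, Taxon 4} is supported by Character 3: its derived state 'present' occurs in exactly those taxa and in no other taxon (including the outgroup).

Character 3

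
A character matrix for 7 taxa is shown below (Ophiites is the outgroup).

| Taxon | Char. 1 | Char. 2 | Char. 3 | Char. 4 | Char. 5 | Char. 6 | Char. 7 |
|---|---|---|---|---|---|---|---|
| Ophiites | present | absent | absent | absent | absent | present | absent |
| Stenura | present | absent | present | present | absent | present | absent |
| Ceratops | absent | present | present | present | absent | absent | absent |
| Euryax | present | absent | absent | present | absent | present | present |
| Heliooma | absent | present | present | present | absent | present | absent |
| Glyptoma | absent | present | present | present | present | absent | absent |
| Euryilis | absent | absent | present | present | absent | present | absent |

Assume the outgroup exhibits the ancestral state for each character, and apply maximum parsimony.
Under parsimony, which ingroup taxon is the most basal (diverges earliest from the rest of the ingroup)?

Euryax

Character polarity is set by the outgroup: the derived state is whichever differs from the outgroup's state, so for Char. 1, Char. 6 the derived state is 'absent', and for the remaining characters it is 'present'.
Only Ceratops, Euryilis, Glyptoma, and Heliooma show the derived state 'absent' for Char. 1, supporting them as a clade.
Char. 2 (derived state 'present') is shared by Ceratops, Glyptoma, and Heliooma — a synapomorphy uniting that clade.
Only Ceratops, Euryilis, Glyptoma, Heliooma, and Stenura show the derived state 'present' for Char. 3, supporting them as a clade.
All ingroup taxa share the derived state 'present' for Char. 4; it defines the ingroup but does not resolve relationships within it.
Char. 5: derived state 'present' in Glyptoma only — an autapomorphy, so it tells us nothing about relationships among taxa.
Only Ceratops and Glyptoma show the derived state 'absent' for Char. 6, supporting them as a clade.
Char. 7 (derived state 'present') is unique to Euryax (autapomorphy; uninformative for grouping).
Most parsimonious ingroup topology: ((Stenura,(((Ceratops,Glyptoma),Heliooma),Euryilis)),Euryax).
Euryax is sister to the clade containing all other ingroup taxa, so it is the earliest-diverging (most basal) ingroup lineage.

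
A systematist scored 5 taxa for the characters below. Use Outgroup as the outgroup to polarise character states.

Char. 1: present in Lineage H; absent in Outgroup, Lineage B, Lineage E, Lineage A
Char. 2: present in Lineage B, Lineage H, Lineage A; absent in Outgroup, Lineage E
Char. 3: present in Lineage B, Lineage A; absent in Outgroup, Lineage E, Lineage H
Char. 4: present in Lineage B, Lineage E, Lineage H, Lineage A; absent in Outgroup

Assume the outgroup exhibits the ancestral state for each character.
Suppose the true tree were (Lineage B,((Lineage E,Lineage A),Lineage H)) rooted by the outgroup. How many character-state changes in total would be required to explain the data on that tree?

Map each character onto (Lineage B,((Lineage E,Lineage A),Lineage H)) (rooted by Outgroup) and count the minimum state changes it requires (Fitch parsimony):
Char. 1: 1; Char. 2: 2; Char. 3: 2; Char. 4: 1.
Total tree length = 6.

6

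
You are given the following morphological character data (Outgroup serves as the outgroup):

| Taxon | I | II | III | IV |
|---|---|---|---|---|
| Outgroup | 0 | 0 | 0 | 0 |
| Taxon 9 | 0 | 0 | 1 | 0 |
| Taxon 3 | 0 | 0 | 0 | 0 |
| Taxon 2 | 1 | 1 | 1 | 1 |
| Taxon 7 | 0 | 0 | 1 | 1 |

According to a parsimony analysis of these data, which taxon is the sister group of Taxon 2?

Taxon 7

The outgroup has state '0' for every character, so '1' is the derived state throughout.
I: derived state '1' in Taxon 2 only — an autapomorphy, so it tells us nothing about relationships among taxa.
II: derived state '1' in Taxon 2 only — an autapomorphy, so it tells us nothing about relationships among taxa.
Only Taxon 2, Taxon 7, and Taxon 9 show the derived state '1' for III, supporting them as a clade.
IV: derived state '1' in Taxon 2 and Taxon 7 only — synapomorphy for {Taxon 2, Taxon 7}.
Most parsimonious ingroup topology: ((Taxon 9,(Taxon 2,Taxon 7)),Taxon 3).
Taxon 2 and Taxon 7 form a cherry on this tree, so they are sister taxa.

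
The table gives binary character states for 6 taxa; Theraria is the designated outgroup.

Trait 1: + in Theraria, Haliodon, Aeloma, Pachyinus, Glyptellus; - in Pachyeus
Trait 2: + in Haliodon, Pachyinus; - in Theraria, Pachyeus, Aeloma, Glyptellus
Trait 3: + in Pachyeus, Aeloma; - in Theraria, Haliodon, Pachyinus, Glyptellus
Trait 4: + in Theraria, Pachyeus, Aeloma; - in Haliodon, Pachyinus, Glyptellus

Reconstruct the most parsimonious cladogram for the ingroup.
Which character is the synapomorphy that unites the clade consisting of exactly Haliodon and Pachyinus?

Trait 2

Character polarity is set by the outgroup: the derived state is whichever differs from the outgroup's state, so for Trait 1, Trait 4 the derived state is '-', and for the remaining characters it is '+'.
Trait 1: derived state '-' in Pachyeus only — an autapomorphy, so it tells us nothing about relationships among taxa.
Only Haliodon and Pachyinus show the derived state '+' for Trait 2, supporting them as a clade.
Trait 3: derived state '+' in Aeloma and Pachyeus only — synapomorphy for {Aeloma, Pachyeus}.
Trait 4 (derived state '-') is shared by Glyptellus, Haliodon, and Pachyinus — a synapomorphy uniting that clade.
Most parsimonious ingroup topology: (((Haliodon,Pachyinus),Glyptellus),(Pachyeus,Aeloma)).
The clade {Haliodon, Pachyinus} is supported by Trait 2: its derived state '+' occurs in exactly those taxa and in no other taxon (including the outgroup).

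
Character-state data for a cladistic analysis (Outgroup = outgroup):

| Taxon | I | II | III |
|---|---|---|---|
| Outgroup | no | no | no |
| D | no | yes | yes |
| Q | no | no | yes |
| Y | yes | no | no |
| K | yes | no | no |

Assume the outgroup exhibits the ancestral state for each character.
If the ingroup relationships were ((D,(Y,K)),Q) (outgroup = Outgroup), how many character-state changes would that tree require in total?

Map each character onto ((D,(Y,K)),Q) (rooted by Outgroup) and count the minimum state changes it requires (Fitch parsimony):
I: 1; II: 1; III: 2.
Total tree length = 4.

4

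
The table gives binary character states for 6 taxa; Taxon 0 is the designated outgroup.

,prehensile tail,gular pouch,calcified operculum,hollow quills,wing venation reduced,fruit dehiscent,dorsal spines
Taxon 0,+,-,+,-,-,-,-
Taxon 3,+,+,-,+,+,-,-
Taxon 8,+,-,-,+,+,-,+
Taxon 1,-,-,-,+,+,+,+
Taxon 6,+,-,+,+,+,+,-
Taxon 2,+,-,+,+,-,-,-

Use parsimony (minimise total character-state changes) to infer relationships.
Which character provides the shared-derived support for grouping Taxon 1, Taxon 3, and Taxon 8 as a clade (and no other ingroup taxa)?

calcified operculum

Character polarity is set by the outgroup: the derived state is whichever differs from the outgroup's state, so for prehensile tail, calcified operculum the derived state is '-', and for the remaining characters it is '+'.
prehensile tail (derived state '-') is unique to Taxon 1 (autapomorphy; uninformative for grouping).
gular pouch: derived state '+' in Taxon 3 only — an autapomorphy, so it tells us nothing about relationships among taxa.
calcified operculum: derived state '-' in Taxon 1, Taxon 3, and Taxon 8 only — synapomorphy for {Taxon 1, Taxon 3, Taxon 8}.
hollow quills (derived state '+') is shared by all ingroup taxa — unites the whole ingroup.
wing venation reduced: derived state '+' in Taxon 1, Taxon 3, Taxon 6, and Taxon 8 only — synapomorphy for {Taxon 1, Taxon 3, Taxon 6, Taxon 8}.
fruit dehiscent (state '+') occurs in Taxon 1 and Taxon 6 but conflicts with the nesting implied by the other characters — most parsimoniously interpreted as homoplasy.
dorsal spines (derived state '+') is shared by Taxon 1 and Taxon 8 — a synapomorphy uniting that clade.
Most parsimonious ingroup topology: (((Taxon 3,(Taxon 8,Taxon 1)),Taxon 6),Taxon 2).
The clade {Taxon 1, Taxon 3, Taxon 8} is supported by calcified operculum: its derived state '-' occurs in exactly those taxa and in no other taxon (including the outgroup).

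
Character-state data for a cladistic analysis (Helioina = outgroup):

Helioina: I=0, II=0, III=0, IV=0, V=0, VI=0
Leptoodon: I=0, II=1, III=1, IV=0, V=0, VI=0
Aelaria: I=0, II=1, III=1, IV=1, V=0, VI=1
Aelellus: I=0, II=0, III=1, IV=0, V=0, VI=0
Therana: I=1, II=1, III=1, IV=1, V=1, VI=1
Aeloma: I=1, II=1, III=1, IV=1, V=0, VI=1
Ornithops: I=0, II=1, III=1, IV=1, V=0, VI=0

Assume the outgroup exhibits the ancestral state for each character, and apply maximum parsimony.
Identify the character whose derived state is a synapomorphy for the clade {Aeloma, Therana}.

The outgroup has state '0' for every character, so '1' is the derived state throughout.
I: derived state '1' in Aeloma and Therana only — synapomorphy for {Aeloma, Therana}.
II: derived state '1' in Aelaria, Aeloma, Leptoodon, Ornithops, and Therana only — synapomorphy for {Aelaria, Aeloma, Leptoodon, Ornithops, Therana}.
III (derived state '1') is shared by all ingroup taxa — unites the whole ingroup.
Only Aelaria, Aeloma, Ornithops, and Therana show the derived state '1' for IV, supporting them as a clade.
V: derived state '1' in Therana only — an autapomorphy, so it tells us nothing about relationships among taxa.
VI: derived state '1' in Aelaria, Aeloma, and Therana only — synapomorphy for {Aelaria, Aeloma, Therana}.
Most parsimonious ingroup topology: ((Leptoodon,((Aelaria,(Therana,Aeloma)),Ornithops)),Aelellus).
The clade {Aeloma, Therana} is supported by I: its derived state '1' occurs in exactly those taxa and in no other taxon (including the outgroup).

I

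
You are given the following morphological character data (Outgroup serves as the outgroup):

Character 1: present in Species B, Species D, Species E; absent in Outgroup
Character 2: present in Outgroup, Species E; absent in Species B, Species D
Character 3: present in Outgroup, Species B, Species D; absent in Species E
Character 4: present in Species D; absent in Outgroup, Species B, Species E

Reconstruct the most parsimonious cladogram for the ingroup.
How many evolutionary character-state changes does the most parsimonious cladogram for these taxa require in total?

Character polarity is set by the outgroup: the derived state is whichever differs from the outgroup's state, so for Character 2, Character 3 the derived state is 'absent', and for the remaining characters it is 'present'.
All ingroup taxa share the derived state 'present' for Character 1; it defines the ingroup but does not resolve relationships within it.
Only Species B and Species D show the derived state 'absent' for Character 2, supporting them as a clade.
Character 3 (derived state 'absent') is unique to Species E (autapomorphy; uninformative for grouping).
Character 4 (derived state 'present') is unique to Species D (autapomorphy; uninformative for grouping).
Most parsimonious ingroup topology: ((Species B,Species D),Species E).
Changes per character on this tree: Character 1: 1; Character 2: 1; Character 3: 1; Character 4: 1.
Total = 4.

4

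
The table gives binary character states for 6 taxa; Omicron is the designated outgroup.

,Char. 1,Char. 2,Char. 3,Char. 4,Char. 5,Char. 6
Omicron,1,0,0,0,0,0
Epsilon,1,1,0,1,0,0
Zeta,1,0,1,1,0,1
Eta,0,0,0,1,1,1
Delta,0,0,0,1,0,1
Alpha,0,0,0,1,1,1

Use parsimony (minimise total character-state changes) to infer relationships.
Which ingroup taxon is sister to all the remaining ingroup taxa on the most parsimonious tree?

Epsilon

Character polarity is set by the outgroup: the derived state is whichever differs from the outgroup's state, so for Char. 1 the derived state is '0', and for the remaining characters it is '1'.
Char. 1 (derived state '0') is shared by Alpha, Delta, and Eta — a synapomorphy uniting that clade.
Char. 2 (derived state '1') is unique to Epsilon (autapomorphy; uninformative for grouping).
Char. 3 (derived state '1') is unique to Zeta (autapomorphy; uninformative for grouping).
Char. 4 (derived state '1') is shared by all ingroup taxa — unites the whole ingroup.
Char. 5 (derived state '1') is shared by Alpha and Eta — a synapomorphy uniting that clade.
Char. 6: derived state '1' in Alpha, Delta, Eta, and Zeta only — synapomorphy for {Alpha, Delta, Eta, Zeta}.
Most parsimonious ingroup topology: (Epsilon,(Zeta,((Eta,Alpha),Delta))).
Epsilon is sister to the clade containing all other ingroup taxa, so it is the earliest-diverging (most basal) ingroup lineage.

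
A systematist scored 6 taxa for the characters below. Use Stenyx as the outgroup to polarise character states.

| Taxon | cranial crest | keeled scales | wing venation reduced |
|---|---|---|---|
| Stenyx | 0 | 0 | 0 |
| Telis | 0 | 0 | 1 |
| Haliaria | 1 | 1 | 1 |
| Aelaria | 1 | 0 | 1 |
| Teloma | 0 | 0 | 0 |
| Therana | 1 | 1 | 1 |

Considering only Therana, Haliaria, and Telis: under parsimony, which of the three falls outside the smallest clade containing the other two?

The outgroup has state '0' for every character, so '1' is the derived state throughout.
cranial crest (derived state '1') is shared by Aelaria, Haliaria, and Therana — a synapomorphy uniting that clade.
Only Haliaria and Therana show the derived state '1' for keeled scales, supporting them as a clade.
wing venation reduced (derived state '1') is shared by Aelaria, Haliaria, Telis, and Therana — a synapomorphy uniting that clade.
Most parsimonious ingroup topology: ((Telis,((Haliaria,Therana),Aelaria)),Teloma).
Haliaria and Therana share a more recent common ancestor with each other than either does with Telis, so Telis is the least closely related of the three.

Telis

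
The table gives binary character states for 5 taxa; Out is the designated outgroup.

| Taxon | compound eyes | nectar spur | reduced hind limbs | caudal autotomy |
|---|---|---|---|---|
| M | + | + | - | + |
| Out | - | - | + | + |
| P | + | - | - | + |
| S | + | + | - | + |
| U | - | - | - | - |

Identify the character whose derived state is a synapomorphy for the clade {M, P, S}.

compound eyes

Character polarity is set by the outgroup: the derived state is whichever differs from the outgroup's state, so for reduced hind limbs, caudal autotomy the derived state is '-', and for the remaining characters it is '+'.
Only M, P, and S show the derived state '+' for compound eyes, supporting them as a clade.
nectar spur: derived state '+' in M and S only — synapomorphy for {M, S}.
All ingroup taxa share the derived state '-' for reduced hind limbs; it defines the ingroup but does not resolve relationships within it.
caudal autotomy (derived state '-') is unique to U (autapomorphy; uninformative for grouping).
Most parsimonious ingroup topology: (((M,S),P),U).
The clade {M, P, S} is supported by compound eyes: its derived state '+' occurs in exactly those taxa and in no other taxon (including the outgroup).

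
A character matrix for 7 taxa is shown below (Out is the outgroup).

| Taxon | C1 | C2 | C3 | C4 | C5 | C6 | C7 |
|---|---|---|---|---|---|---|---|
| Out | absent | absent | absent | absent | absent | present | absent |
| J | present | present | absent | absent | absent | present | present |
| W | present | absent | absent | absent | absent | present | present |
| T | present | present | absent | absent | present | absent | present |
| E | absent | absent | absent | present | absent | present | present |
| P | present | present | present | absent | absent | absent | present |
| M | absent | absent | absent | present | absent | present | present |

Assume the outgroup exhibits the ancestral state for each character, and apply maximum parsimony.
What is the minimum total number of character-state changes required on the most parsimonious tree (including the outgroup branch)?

7

Character polarity is set by the outgroup: the derived state is whichever differs from the outgroup's state, so for C6 the derived state is 'absent', and for the remaining characters it is 'present'.
Only J, P, T, and W show the derived state 'present' for C1, supporting them as a clade.
C2 (derived state 'present') is shared by J, P, and T — a synapomorphy uniting that clade.
C3 (derived state 'present') is unique to P (autapomorphy; uninformative for grouping).
Only E and M show the derived state 'present' for C4, supporting them as a clade.
C5 (derived state 'present') is unique to T (autapomorphy; uninformative for grouping).
Only P and T show the derived state 'absent' for C6, supporting them as a clade.
C7 (derived state 'present') is shared by all ingroup taxa — unites the whole ingroup.
Most parsimonious ingroup topology: (((J,(T,P)),W),(E,M)).
Changes per character on this tree: C1: 1; C2: 1; C3: 1; C4: 1; C5: 1; C6: 1; C7: 1.
Total = 7.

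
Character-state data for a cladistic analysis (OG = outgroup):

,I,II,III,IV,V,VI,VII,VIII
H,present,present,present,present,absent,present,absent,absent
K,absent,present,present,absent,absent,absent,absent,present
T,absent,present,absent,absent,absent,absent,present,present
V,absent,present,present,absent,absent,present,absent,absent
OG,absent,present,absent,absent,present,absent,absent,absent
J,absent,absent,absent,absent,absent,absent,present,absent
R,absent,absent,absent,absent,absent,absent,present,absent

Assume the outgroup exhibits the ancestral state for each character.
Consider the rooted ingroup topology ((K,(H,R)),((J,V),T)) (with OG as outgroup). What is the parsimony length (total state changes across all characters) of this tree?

15

Map each character onto ((K,(H,R)),((J,V),T)) (rooted by OG) and count the minimum state changes it requires (Fitch parsimony):
I: 1; II: 2; III: 3; IV: 1; V: 1; VI: 2; VII: 3; VIII: 2.
Total tree length = 15.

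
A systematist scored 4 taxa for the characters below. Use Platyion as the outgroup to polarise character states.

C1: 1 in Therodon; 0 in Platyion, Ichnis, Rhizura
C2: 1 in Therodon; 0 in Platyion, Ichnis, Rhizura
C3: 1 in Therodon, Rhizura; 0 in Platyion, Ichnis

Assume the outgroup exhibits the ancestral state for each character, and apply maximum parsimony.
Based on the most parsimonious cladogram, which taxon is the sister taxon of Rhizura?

Therodon

The outgroup has state '0' for every character, so '1' is the derived state throughout.
C1: derived state '1' in Therodon only — an autapomorphy, so it tells us nothing about relationships among taxa.
C2: derived state '1' in Therodon only — an autapomorphy, so it tells us nothing about relationships among taxa.
C3 (derived state '1') is shared by Rhizura and Therodon — a synapomorphy uniting that clade.
Most parsimonious ingroup topology: (Ichnis,(Therodon,Rhizura)).
Rhizura and Therodon form a cherry on this tree, so they are sister taxa.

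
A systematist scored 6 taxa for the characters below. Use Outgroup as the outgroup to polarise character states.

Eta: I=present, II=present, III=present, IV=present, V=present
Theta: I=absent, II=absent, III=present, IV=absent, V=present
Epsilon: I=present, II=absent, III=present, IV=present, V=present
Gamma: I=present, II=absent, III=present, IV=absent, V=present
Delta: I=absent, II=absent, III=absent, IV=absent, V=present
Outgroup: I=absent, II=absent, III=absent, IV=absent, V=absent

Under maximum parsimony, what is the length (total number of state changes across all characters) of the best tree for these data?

The outgroup has state 'absent' for every character, so 'present' is the derived state throughout.
I (derived state 'present') is shared by Epsilon, Eta, and Gamma — a synapomorphy uniting that clade.
II: derived state 'present' in Eta only — an autapomorphy, so it tells us nothing about relationships among taxa.
III (derived state 'present') is shared by Epsilon, Eta, Gamma, and Theta — a synapomorphy uniting that clade.
IV: derived state 'present' in Epsilon and Eta only — synapomorphy for {Epsilon, Eta}.
All ingroup taxa share the derived state 'present' for V; it defines the ingroup but does not resolve relationships within it.
Most parsimonious ingroup topology: ((((Eta,Epsilon),Gamma),Theta),Delta).
Changes per character on this tree: I: 1; II: 1; III: 1; IV: 1; V: 1.
Total = 5.

5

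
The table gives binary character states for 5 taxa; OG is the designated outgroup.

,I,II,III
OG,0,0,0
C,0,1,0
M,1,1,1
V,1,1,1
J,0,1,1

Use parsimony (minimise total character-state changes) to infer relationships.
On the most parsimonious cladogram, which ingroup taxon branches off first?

C

The outgroup has state '0' for every character, so '1' is the derived state throughout.
I: derived state '1' in M and V only — synapomorphy for {M, V}.
All ingroup taxa share the derived state '1' for II; it defines the ingroup but does not resolve relationships within it.
III: derived state '1' in J, M, and V only — synapomorphy for {J, M, V}.
Most parsimonious ingroup topology: (C,((M,V),J)).
C is sister to the clade containing all other ingroup taxa, so it is the earliest-diverging (most basal) ingroup lineage.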